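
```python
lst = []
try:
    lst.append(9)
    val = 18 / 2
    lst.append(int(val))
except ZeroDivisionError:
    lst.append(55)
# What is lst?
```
[9, 9]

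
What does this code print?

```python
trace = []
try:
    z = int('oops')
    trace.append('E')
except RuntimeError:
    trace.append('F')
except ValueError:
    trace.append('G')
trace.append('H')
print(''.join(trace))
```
GH

ValueError is caught by its specific handler, not RuntimeError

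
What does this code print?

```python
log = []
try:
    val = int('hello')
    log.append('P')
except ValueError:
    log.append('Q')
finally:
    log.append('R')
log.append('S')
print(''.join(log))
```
QRS

finally always runs, even after exception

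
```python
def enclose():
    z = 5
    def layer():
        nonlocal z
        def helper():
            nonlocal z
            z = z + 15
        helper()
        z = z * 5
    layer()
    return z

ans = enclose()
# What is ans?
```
100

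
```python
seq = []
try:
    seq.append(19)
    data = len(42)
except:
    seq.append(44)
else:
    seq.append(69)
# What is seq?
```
[19, 44]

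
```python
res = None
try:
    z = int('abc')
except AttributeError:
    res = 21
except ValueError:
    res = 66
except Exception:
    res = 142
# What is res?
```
66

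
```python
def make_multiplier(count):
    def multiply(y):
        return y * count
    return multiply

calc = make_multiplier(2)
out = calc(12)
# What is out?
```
24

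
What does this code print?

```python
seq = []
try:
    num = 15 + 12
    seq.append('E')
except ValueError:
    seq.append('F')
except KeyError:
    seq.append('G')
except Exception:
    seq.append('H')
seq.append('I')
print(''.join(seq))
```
EI

No exception, try block completes normally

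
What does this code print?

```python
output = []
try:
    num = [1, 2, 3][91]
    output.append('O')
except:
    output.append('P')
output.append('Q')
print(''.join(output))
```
PQ

Exception raised in try, caught by bare except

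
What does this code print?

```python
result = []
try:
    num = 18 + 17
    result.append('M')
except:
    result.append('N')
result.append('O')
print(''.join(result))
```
MO

No exception, try block completes normally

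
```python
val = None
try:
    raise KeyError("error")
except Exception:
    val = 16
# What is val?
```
16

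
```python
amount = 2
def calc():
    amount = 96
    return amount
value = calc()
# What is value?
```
96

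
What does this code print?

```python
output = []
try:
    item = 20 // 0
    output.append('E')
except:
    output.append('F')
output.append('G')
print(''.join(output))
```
FG

Exception raised in try, caught by bare except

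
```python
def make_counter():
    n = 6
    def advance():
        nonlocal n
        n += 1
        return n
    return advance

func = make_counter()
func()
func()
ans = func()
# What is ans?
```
9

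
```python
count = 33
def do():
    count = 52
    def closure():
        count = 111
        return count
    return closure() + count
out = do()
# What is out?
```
163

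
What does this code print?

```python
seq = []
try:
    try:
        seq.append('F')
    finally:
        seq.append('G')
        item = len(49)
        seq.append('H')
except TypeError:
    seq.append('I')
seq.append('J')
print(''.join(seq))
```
FGIJ

Exception in inner finally caught by outer except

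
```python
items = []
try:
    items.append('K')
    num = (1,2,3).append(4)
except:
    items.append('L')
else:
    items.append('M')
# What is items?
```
['K', 'L']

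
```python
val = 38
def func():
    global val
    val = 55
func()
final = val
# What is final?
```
55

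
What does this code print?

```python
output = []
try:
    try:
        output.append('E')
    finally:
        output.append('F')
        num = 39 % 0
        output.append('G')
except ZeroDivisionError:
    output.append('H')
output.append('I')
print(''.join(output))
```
EFHI

Exception in inner finally caught by outer except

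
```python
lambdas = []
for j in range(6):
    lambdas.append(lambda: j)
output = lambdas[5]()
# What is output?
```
5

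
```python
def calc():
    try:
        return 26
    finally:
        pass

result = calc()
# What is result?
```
26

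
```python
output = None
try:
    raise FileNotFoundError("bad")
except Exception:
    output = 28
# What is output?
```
28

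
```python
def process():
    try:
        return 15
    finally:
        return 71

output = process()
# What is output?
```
71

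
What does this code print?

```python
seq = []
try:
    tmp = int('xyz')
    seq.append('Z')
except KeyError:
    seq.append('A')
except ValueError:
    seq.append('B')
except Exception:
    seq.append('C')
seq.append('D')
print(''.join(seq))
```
BD

ValueError matches before generic Exception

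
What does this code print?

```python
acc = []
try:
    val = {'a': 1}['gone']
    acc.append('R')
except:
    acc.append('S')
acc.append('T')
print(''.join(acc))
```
ST

Exception raised in try, caught by bare except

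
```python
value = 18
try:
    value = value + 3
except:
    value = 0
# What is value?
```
21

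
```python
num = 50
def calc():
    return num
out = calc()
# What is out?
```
50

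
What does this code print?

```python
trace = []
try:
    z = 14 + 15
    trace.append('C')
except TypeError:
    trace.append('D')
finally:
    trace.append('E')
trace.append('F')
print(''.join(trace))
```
CEF

finally runs after normal execution too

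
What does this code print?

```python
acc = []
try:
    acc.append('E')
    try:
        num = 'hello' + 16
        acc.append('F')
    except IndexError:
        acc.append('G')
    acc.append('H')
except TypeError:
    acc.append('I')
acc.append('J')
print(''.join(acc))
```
EIJ

Inner handler doesn't match, propagates to outer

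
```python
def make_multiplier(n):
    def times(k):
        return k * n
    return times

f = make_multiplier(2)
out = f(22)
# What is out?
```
44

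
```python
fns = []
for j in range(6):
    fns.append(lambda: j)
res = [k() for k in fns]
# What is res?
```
[5, 5, 5, 5, 5, 5]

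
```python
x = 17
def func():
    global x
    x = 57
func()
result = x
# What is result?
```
57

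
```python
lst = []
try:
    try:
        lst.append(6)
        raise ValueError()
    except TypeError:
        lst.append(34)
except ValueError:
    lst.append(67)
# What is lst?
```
[6, 67]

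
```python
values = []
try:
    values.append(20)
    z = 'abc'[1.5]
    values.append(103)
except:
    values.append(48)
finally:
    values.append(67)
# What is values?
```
[20, 48, 67]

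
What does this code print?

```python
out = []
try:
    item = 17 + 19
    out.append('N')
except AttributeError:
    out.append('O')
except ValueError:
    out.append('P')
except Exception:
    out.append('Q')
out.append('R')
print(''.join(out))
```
NR

No exception, try block completes normally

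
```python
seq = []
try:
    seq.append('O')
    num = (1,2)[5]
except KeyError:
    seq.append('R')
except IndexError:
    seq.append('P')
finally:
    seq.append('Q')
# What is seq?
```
['O', 'P', 'Q']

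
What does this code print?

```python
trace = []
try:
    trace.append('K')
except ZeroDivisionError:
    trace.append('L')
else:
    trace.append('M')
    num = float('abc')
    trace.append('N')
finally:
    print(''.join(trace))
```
KM

Try succeeds, else appends 'M', ValueError in else is uncaught, finally prints before exception propagates ('N' never appended)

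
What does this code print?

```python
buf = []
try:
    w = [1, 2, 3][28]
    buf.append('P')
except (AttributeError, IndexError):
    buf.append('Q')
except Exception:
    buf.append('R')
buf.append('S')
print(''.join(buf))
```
QS

IndexError matches tuple containing it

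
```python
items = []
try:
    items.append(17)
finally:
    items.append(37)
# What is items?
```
[17, 37]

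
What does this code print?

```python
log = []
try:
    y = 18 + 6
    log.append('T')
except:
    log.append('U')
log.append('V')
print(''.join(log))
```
TV

No exception, try block completes normally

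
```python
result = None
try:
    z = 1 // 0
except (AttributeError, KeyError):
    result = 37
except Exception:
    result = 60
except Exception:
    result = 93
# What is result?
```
60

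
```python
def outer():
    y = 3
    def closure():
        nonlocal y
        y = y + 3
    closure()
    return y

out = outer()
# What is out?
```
6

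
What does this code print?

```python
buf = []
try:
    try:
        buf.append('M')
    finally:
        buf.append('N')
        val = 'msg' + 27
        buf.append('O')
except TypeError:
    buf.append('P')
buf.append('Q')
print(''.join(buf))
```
MNPQ

Exception in inner finally caught by outer except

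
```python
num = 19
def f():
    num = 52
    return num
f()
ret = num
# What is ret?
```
19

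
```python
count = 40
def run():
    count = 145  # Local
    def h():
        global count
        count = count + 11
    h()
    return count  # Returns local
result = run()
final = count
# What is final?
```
51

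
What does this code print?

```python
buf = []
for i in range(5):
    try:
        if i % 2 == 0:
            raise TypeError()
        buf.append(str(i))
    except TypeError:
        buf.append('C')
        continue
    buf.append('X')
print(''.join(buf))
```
C1XC3XC

continue in except skips rest of loop body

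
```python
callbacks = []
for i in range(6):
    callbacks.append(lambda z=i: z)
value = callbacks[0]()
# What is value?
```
0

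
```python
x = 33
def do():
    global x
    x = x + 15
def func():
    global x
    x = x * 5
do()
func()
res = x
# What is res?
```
240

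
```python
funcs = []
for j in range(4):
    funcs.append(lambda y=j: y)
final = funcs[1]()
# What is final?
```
1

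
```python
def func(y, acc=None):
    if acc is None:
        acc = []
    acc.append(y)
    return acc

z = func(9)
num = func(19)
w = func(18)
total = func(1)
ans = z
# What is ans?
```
[9]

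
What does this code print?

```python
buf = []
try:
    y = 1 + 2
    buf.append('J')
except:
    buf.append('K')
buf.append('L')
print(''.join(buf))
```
JL

No exception, try block completes normally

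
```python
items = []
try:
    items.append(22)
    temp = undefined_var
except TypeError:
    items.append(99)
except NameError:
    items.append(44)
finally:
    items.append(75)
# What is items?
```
[22, 44, 75]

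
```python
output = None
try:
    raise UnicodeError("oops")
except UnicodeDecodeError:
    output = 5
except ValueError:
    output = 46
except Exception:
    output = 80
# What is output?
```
46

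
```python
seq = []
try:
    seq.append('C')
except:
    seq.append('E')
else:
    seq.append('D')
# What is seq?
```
['C', 'D']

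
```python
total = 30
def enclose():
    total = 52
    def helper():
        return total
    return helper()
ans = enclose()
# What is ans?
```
52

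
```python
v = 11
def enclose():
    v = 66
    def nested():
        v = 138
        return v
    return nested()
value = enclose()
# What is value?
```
138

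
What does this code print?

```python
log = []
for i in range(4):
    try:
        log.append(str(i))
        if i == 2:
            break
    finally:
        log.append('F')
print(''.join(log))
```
0F1F2F

finally runs even when breaking out of loop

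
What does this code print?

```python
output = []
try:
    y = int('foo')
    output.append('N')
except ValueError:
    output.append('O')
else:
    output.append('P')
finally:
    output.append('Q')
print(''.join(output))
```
OQ

Exception: except runs, else skipped, finally runs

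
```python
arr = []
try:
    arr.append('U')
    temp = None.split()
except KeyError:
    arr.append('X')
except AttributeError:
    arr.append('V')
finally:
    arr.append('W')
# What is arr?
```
['U', 'V', 'W']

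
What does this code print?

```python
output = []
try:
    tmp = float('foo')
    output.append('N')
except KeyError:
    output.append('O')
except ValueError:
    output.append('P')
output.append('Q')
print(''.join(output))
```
PQ

ValueError is caught by its specific handler, not KeyError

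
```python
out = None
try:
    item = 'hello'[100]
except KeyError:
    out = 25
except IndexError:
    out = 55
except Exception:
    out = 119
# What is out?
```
55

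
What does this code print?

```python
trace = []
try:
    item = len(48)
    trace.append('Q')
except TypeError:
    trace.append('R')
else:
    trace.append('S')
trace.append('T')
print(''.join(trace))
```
RT

else block skipped when exception is caught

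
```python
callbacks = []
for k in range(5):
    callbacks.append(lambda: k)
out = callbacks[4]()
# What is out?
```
4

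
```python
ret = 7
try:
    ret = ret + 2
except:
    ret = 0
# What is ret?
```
9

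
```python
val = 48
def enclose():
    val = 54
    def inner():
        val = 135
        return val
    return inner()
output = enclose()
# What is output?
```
135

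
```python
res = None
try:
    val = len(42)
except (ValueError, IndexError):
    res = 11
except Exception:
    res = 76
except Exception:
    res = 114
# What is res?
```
76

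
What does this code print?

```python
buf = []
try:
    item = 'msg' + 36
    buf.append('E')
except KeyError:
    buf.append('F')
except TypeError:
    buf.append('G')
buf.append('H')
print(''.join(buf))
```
GH

TypeError is caught by its specific handler, not KeyError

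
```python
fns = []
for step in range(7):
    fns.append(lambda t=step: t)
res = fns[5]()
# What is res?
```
5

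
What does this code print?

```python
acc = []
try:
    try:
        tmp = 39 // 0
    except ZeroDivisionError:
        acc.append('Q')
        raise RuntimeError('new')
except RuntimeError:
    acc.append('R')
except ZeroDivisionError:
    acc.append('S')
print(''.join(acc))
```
QR

New RuntimeError raised, caught by outer RuntimeError handler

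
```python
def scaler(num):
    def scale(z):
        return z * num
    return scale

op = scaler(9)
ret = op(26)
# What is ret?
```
234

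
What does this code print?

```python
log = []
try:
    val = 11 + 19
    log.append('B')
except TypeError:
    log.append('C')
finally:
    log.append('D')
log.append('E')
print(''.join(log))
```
BDE

finally runs after normal execution too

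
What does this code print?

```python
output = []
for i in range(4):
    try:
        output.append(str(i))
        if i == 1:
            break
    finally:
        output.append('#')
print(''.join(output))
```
0#1#

finally runs even when breaking out of loop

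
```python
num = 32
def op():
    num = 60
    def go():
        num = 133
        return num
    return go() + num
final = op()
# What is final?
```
193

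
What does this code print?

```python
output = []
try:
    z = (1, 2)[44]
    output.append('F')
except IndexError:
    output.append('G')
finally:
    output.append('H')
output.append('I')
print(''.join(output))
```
GHI

finally always runs, even after exception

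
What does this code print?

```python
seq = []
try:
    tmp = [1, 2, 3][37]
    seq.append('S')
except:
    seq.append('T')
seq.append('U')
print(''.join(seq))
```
TU

Exception raised in try, caught by bare except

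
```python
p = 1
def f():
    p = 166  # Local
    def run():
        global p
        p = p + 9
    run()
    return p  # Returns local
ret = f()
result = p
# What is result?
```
10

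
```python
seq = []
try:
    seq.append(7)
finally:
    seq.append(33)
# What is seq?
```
[7, 33]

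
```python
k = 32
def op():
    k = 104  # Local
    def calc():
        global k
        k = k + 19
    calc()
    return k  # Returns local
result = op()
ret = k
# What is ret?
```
51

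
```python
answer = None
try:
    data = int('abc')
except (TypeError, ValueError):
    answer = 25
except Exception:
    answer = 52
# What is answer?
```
25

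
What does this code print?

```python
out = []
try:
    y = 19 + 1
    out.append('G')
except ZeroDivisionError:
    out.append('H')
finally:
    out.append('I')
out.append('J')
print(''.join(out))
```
GIJ

finally runs after normal execution too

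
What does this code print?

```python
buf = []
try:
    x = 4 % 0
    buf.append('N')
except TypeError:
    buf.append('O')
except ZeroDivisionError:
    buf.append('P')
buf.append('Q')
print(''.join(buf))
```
PQ

ZeroDivisionError is caught by its specific handler, not TypeError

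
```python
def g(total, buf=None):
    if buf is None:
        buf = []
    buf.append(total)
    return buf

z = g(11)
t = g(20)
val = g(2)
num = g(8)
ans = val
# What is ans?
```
[2]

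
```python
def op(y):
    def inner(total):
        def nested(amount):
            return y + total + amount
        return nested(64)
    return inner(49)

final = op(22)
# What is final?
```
135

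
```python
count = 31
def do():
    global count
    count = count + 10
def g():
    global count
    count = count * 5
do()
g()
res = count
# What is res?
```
205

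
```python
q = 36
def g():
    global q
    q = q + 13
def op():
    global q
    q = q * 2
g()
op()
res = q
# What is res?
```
98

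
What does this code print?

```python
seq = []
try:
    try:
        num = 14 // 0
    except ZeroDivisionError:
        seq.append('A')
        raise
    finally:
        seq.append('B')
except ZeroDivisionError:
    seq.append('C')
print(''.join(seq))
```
ABC

finally runs before re-raised exception propagates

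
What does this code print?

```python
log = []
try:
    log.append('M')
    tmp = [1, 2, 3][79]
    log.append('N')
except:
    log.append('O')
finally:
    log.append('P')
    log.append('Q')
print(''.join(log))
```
MOPQ

Code before exception runs, then except, then all of finally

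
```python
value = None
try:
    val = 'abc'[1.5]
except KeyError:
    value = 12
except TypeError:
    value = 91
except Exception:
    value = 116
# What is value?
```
91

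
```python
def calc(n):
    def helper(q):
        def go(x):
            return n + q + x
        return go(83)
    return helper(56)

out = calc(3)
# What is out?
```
142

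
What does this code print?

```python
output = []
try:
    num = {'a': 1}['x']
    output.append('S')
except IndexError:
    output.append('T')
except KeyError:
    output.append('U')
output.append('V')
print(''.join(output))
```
UV

KeyError is caught by its specific handler, not IndexError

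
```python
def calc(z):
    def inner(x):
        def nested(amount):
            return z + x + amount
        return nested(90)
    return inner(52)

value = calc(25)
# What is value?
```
167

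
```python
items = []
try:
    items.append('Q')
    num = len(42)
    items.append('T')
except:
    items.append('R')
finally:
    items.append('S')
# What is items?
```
['Q', 'R', 'S']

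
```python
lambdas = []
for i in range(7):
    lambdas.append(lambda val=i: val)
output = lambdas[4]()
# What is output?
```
4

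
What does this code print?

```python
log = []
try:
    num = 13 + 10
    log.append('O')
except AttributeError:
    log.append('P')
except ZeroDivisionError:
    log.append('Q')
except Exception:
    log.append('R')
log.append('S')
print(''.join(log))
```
OS

No exception, try block completes normally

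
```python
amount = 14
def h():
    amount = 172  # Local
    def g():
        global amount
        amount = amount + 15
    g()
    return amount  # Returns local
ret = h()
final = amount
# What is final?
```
29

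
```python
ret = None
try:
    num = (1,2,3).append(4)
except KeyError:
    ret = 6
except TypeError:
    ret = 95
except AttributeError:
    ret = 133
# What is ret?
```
133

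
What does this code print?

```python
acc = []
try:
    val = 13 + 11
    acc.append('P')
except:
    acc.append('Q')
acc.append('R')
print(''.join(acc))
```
PR

No exception, try block completes normally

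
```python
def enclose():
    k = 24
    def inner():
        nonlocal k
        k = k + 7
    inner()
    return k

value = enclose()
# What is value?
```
31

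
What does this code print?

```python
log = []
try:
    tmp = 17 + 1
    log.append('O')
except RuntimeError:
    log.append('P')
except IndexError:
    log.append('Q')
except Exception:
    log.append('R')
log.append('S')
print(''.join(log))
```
OS

No exception, try block completes normally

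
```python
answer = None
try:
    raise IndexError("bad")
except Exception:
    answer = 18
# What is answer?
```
18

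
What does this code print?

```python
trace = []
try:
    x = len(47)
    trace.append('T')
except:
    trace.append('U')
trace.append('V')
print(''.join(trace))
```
UV

Exception raised in try, caught by bare except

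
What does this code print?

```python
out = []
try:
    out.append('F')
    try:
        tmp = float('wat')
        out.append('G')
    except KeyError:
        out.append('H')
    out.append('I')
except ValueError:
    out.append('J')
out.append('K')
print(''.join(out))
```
FJK

Inner handler doesn't match, propagates to outer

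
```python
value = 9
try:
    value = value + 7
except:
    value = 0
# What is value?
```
16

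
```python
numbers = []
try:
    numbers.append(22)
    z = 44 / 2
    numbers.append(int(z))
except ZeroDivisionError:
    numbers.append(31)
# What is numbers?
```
[22, 22]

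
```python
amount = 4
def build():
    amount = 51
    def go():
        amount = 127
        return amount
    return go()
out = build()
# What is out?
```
127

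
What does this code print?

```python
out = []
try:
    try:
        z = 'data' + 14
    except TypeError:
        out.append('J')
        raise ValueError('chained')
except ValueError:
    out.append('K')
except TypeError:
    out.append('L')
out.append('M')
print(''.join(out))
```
JKM

ValueError raised and caught, original TypeError not re-raised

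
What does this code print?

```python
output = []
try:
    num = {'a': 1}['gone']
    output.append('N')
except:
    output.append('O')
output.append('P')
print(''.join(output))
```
OP

Exception raised in try, caught by bare except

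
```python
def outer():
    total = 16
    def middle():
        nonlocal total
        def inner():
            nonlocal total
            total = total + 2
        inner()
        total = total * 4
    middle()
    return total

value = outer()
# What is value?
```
72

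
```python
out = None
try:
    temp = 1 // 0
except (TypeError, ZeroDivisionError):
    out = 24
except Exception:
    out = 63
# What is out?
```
24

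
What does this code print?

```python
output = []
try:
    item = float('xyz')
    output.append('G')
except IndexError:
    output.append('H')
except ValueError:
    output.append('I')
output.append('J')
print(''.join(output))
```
IJ

ValueError is caught by its specific handler, not IndexError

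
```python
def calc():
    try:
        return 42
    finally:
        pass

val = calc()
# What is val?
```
42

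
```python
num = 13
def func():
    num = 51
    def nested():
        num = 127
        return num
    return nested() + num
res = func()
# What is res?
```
178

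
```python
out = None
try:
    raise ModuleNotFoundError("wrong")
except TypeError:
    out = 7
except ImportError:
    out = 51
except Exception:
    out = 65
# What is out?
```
51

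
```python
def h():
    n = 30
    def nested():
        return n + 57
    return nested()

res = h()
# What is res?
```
87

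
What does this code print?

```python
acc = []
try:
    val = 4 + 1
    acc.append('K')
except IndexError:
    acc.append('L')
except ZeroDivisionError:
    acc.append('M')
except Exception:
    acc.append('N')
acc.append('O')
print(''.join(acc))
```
KO

No exception, try block completes normally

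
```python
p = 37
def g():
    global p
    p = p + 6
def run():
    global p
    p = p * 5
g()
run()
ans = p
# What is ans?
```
215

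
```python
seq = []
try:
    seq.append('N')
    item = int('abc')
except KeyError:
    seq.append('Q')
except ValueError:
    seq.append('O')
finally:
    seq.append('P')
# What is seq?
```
['N', 'O', 'P']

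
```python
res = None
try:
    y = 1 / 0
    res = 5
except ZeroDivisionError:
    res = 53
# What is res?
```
53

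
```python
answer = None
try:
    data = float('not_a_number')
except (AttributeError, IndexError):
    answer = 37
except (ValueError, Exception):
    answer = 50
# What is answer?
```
50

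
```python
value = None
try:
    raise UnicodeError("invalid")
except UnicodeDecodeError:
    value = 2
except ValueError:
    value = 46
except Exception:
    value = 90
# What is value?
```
46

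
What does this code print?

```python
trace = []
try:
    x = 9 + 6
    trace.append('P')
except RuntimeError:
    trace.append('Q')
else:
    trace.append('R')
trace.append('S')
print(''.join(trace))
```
PRS

else block runs when no exception occurs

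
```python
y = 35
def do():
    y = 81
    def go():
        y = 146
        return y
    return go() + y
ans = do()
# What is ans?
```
227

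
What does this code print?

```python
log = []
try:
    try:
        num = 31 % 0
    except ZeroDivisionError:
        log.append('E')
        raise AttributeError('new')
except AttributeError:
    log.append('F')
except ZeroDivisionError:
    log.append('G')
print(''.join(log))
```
EF

New AttributeError raised, caught by outer AttributeError handler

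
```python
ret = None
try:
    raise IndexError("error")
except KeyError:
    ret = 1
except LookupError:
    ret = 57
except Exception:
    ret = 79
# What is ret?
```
57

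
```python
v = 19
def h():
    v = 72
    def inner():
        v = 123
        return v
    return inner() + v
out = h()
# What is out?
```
195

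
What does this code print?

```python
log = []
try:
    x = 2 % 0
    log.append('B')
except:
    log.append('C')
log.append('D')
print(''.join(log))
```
CD

Exception raised in try, caught by bare except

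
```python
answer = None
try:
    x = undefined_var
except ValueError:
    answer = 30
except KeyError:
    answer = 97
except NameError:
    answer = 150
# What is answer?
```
150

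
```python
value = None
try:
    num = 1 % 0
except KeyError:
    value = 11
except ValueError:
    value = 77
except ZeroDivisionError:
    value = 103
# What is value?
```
103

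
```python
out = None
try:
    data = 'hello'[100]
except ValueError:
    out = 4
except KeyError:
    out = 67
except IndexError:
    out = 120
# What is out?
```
120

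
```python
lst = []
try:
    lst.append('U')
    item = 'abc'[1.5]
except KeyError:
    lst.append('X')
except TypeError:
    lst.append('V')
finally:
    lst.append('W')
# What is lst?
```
['U', 'V', 'W']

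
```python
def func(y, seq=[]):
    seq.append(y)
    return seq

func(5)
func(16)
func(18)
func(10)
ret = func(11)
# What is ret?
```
[5, 16, 18, 10, 11]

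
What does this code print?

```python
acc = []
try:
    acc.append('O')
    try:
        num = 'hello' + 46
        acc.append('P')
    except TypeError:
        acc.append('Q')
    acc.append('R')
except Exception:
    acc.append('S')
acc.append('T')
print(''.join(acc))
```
OQRT

Inner exception caught by inner handler, outer continues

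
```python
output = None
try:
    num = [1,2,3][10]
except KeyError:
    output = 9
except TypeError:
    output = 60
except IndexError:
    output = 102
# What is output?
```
102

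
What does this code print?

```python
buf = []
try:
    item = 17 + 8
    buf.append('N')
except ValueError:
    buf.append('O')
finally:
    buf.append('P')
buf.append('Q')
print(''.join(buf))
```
NPQ

finally runs after normal execution too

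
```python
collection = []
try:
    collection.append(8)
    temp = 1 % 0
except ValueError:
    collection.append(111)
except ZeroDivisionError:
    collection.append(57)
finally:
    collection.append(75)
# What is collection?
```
[8, 57, 75]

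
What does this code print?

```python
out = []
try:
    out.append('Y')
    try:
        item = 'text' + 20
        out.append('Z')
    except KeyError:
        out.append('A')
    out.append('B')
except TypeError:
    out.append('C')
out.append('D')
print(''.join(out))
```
YCD

Inner handler doesn't match, propagates to outer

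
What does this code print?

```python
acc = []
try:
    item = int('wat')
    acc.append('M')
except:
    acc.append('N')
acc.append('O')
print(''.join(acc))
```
NO

Exception raised in try, caught by bare except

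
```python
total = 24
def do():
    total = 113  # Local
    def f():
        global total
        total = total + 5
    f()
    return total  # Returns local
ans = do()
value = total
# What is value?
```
29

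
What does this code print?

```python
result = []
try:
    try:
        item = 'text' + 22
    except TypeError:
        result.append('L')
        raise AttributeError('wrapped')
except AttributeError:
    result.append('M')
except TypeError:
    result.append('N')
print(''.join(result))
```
LM

New AttributeError raised, caught by outer AttributeError handler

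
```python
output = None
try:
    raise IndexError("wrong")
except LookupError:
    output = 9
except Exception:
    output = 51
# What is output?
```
9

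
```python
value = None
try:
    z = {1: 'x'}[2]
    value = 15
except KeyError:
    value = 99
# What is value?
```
99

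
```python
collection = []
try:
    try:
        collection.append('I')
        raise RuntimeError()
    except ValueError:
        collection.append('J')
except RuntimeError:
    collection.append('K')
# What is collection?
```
['I', 'K']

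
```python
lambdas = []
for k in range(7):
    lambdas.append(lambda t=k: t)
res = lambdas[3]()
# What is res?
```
3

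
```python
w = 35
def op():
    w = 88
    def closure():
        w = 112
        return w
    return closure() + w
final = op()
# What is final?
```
200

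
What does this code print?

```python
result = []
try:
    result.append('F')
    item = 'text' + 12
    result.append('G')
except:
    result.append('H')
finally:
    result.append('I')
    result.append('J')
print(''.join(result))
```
FHIJ

Code before exception runs, then except, then all of finally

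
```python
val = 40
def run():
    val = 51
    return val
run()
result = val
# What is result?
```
40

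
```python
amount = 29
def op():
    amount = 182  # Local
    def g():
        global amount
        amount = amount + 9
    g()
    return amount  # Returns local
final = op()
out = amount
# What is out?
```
38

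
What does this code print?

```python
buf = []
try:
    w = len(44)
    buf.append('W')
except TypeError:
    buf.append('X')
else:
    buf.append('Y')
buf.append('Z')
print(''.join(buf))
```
XZ

else block skipped when exception is caught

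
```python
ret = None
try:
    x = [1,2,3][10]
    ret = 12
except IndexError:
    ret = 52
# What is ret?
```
52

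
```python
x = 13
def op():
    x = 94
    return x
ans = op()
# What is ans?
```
94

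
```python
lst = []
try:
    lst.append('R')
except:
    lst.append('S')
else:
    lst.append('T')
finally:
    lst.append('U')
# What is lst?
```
['R', 'T', 'U']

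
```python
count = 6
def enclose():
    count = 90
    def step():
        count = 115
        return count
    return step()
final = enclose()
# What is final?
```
115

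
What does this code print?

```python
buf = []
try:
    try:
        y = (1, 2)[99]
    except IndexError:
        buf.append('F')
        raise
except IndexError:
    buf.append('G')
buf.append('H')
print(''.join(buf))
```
FGH

raise without argument re-raises current exception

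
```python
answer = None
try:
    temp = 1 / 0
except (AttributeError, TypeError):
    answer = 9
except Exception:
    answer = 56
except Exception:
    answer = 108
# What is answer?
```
56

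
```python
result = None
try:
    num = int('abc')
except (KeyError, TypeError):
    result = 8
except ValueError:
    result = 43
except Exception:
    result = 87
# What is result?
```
43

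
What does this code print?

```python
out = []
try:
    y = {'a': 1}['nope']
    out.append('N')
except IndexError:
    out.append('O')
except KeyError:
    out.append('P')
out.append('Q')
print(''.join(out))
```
PQ

KeyError is caught by its specific handler, not IndexError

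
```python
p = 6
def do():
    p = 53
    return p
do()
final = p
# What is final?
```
6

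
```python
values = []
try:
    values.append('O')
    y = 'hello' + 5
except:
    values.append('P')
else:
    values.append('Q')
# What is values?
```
['O', 'P']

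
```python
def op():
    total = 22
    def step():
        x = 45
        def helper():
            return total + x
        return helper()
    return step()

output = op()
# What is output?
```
67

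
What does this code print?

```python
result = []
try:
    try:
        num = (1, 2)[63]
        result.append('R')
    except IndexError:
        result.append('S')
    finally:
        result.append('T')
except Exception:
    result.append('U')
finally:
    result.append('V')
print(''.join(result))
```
STV

Both finally blocks run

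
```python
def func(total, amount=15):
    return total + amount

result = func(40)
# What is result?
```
55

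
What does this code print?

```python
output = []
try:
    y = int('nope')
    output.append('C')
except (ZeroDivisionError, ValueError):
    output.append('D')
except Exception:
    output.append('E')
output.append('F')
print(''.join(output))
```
DF

ValueError matches tuple containing it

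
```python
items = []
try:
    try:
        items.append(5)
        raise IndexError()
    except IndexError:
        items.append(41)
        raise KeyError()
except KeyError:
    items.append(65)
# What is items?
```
[5, 41, 65]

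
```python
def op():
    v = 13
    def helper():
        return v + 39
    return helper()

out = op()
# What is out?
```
52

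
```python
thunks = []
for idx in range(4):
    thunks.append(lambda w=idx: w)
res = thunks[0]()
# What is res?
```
0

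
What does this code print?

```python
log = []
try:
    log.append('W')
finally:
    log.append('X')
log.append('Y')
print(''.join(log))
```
WXY

try/finally without except, no exception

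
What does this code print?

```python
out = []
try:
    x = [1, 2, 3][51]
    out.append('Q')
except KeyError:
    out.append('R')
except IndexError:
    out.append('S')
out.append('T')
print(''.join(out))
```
ST

IndexError is caught by its specific handler, not KeyError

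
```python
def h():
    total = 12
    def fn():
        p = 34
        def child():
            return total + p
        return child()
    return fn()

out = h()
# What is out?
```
46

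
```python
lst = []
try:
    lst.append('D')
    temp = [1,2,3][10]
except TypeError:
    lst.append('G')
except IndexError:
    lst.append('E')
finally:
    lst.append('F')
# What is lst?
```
['D', 'E', 'F']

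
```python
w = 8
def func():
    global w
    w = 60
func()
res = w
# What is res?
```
60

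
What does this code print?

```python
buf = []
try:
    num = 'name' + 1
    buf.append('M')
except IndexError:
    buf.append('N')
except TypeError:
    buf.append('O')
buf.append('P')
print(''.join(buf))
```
OP

TypeError is caught by its specific handler, not IndexError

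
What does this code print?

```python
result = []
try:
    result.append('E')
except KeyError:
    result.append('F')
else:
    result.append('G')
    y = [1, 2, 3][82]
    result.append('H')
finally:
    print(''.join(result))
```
EG

Try succeeds, else appends 'G', IndexError in else is uncaught, finally prints before exception propagates ('H' never appended)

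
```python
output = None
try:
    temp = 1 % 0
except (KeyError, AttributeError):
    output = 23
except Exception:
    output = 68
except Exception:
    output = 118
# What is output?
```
68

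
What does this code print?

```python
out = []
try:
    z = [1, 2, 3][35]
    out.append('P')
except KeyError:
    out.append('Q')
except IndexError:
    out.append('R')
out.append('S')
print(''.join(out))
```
RS

IndexError is caught by its specific handler, not KeyError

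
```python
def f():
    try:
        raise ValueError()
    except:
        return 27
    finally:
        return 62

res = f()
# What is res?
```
62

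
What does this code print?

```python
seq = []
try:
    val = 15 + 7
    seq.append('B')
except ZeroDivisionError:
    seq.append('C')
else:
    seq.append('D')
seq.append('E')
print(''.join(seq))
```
BDE

else block runs when no exception occurs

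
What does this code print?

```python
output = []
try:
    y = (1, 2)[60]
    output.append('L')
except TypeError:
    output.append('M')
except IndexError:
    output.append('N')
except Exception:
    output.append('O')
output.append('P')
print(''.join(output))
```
NP

IndexError matches before generic Exception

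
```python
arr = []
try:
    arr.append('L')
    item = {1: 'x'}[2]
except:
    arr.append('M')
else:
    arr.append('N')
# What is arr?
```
['L', 'M']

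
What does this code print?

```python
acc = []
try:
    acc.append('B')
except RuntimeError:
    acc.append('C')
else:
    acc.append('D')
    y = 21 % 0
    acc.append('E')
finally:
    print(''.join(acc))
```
BD

Try succeeds, else appends 'D', ZeroDivisionError in else is uncaught, finally prints before exception propagates ('E' never appended)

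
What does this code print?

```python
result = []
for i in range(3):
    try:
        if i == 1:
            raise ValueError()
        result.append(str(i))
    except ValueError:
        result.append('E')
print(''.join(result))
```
0E2

Exception on i=1 caught, loop continues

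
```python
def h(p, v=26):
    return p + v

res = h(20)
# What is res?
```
46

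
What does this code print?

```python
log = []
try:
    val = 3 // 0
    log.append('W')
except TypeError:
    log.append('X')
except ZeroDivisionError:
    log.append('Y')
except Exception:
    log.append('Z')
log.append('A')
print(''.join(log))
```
YA

ZeroDivisionError matches before generic Exception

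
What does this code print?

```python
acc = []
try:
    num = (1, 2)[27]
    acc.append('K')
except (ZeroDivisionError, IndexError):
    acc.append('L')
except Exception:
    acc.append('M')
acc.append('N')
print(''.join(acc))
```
LN

IndexError matches tuple containing it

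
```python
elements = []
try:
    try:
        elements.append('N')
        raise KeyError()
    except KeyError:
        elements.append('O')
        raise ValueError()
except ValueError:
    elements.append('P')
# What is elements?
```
['N', 'O', 'P']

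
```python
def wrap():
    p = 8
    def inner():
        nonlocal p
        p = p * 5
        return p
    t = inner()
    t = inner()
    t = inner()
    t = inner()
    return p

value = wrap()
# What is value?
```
5000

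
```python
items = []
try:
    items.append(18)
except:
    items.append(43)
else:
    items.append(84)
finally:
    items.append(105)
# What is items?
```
[18, 84, 105]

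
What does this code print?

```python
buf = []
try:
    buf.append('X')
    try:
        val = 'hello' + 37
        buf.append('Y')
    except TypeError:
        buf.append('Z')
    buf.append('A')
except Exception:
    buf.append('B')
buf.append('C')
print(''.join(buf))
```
XZAC

Inner exception caught by inner handler, outer continues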